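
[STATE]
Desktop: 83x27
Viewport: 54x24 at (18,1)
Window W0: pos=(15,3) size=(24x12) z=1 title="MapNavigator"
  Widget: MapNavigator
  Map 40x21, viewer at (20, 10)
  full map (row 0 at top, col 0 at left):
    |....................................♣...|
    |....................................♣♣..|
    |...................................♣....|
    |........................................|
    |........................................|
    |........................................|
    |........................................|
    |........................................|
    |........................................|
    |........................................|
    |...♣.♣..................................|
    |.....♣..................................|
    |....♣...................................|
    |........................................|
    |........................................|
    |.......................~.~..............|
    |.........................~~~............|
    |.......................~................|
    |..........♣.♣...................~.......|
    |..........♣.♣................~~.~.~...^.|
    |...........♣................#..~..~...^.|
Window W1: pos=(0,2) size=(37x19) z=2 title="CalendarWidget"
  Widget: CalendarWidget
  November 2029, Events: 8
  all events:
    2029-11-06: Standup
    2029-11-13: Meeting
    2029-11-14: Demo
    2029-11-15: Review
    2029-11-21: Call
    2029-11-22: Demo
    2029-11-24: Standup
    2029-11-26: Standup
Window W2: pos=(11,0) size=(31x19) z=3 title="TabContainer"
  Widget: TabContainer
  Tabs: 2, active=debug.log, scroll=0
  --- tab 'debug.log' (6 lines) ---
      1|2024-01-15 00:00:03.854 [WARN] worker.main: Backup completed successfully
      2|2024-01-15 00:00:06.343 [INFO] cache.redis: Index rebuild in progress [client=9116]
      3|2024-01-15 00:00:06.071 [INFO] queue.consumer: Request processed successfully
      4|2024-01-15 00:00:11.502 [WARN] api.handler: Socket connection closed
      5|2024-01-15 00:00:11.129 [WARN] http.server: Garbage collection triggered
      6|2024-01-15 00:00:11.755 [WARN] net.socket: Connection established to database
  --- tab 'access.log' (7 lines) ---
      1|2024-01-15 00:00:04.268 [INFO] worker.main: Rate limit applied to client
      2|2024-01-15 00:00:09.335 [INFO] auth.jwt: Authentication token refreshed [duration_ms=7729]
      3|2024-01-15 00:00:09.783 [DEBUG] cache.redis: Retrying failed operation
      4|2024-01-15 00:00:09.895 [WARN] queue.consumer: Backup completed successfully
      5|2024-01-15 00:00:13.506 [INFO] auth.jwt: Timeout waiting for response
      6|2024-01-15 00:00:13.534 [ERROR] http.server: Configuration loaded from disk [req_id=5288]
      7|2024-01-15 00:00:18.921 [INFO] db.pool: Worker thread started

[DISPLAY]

ntainer                ┃                              
───────────────────────┨                              
.log]│ access.log      ┃                              
───────────────────────┃                              
1-15 00:00:03.854 [WARN┃                              
1-15 00:00:06.343 [INFO┃                              
1-15 00:00:06.071 [INFO┃                              
1-15 00:00:11.502 [WARN┃                              
1-15 00:00:11.129 [WARN┃                              
1-15 00:00:11.755 [WARN┃                              
                       ┃                              
                       ┃                              
                       ┃                              
                       ┃                              
                       ┃                              
                       ┃                              
                       ┃                              
━━━━━━━━━━━━━━━━━━━━━━━┛                              
                  ┃                                   
━━━━━━━━━━━━━━━━━━┛                                   
                                                      
                                                      
                                                      
                                                      


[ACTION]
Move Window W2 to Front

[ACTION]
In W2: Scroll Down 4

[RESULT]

ntainer                ┃                              
───────────────────────┨                              
.log]│ access.log      ┃                              
───────────────────────┃                              
1-15 00:00:11.129 [WARN┃                              
1-15 00:00:11.755 [WARN┃                              
                       ┃                              
                       ┃                              
                       ┃                              
                       ┃                              
                       ┃                              
                       ┃                              
                       ┃                              
                       ┃                              
                       ┃                              
                       ┃                              
                       ┃                              
━━━━━━━━━━━━━━━━━━━━━━━┛                              
                  ┃                                   
━━━━━━━━━━━━━━━━━━┛                                   
                                                      
                                                      
                                                      
                                                      


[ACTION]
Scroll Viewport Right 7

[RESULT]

                ┃                                     
────────────────┨                                     
access.log      ┃                                     
────────────────┃                                     
:00:11.129 [WARN┃                                     
:00:11.755 [WARN┃                                     
                ┃                                     
                ┃                                     
                ┃                                     
                ┃                                     
                ┃                                     
                ┃                                     
                ┃                                     
                ┃                                     
                ┃                                     
                ┃                                     
                ┃                                     
━━━━━━━━━━━━━━━━┛                                     
           ┃                                          
━━━━━━━━━━━┛                                          
                                                      
                                                      
                                                      
                                                      


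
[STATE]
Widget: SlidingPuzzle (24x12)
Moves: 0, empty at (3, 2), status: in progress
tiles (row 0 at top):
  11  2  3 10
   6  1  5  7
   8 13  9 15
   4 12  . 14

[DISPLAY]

┌────┬────┬────┬────┐   
│ 11 │  2 │  3 │ 10 │   
├────┼────┼────┼────┤   
│  6 │  1 │  5 │  7 │   
├────┼────┼────┼────┤   
│  8 │ 13 │  9 │ 15 │   
├────┼────┼────┼────┤   
│  4 │ 12 │    │ 14 │   
└────┴────┴────┴────┘   
Moves: 0                
                        
                        


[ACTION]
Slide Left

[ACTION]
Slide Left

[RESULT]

┌────┬────┬────┬────┐   
│ 11 │  2 │  3 │ 10 │   
├────┼────┼────┼────┤   
│  6 │  1 │  5 │  7 │   
├────┼────┼────┼────┤   
│  8 │ 13 │  9 │ 15 │   
├────┼────┼────┼────┤   
│  4 │ 12 │ 14 │    │   
└────┴────┴────┴────┘   
Moves: 1                
                        
                        


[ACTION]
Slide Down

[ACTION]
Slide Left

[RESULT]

┌────┬────┬────┬────┐   
│ 11 │  2 │  3 │ 10 │   
├────┼────┼────┼────┤   
│  6 │  1 │  5 │  7 │   
├────┼────┼────┼────┤   
│  8 │ 13 │  9 │    │   
├────┼────┼────┼────┤   
│  4 │ 12 │ 14 │ 15 │   
└────┴────┴────┴────┘   
Moves: 2                
                        
                        


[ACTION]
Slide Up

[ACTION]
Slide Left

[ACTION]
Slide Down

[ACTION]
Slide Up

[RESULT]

┌────┬────┬────┬────┐   
│ 11 │  2 │  3 │ 10 │   
├────┼────┼────┼────┤   
│  6 │  1 │  5 │  7 │   
├────┼────┼────┼────┤   
│  8 │ 13 │  9 │ 15 │   
├────┼────┼────┼────┤   
│  4 │ 12 │ 14 │    │   
└────┴────┴────┴────┘   
Moves: 5                
                        
                        


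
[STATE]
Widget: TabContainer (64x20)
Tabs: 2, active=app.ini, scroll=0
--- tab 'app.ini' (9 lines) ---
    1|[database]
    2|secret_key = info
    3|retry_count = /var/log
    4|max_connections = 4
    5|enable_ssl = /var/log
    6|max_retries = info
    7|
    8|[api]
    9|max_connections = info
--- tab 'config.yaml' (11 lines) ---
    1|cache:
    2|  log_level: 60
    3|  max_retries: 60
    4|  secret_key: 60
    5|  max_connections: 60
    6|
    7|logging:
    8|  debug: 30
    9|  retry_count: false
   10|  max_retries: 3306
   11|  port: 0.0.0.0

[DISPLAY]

[app.ini]│ config.yaml                                          
────────────────────────────────────────────────────────────────
[database]                                                      
secret_key = info                                               
retry_count = /var/log                                          
max_connections = 4                                             
enable_ssl = /var/log                                           
max_retries = info                                              
                                                                
[api]                                                           
max_connections = info                                          
                                                                
                                                                
                                                                
                                                                
                                                                
                                                                
                                                                
                                                                
                                                                


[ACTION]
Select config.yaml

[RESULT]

 app.ini │[config.yaml]                                         
────────────────────────────────────────────────────────────────
cache:                                                          
  log_level: 60                                                 
  max_retries: 60                                               
  secret_key: 60                                                
  max_connections: 60                                           
                                                                
logging:                                                        
  debug: 30                                                     
  retry_count: false                                            
  max_retries: 3306                                             
  port: 0.0.0.0                                                 
                                                                
                                                                
                                                                
                                                                
                                                                
                                                                
                                                                


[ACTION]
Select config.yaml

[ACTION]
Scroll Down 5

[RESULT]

 app.ini │[config.yaml]                                         
────────────────────────────────────────────────────────────────
                                                                
logging:                                                        
  debug: 30                                                     
  retry_count: false                                            
  max_retries: 3306                                             
  port: 0.0.0.0                                                 
                                                                
                                                                
                                                                
                                                                
                                                                
                                                                
                                                                
                                                                
                                                                
                                                                
                                                                
                                                                


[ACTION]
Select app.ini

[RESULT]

[app.ini]│ config.yaml                                          
────────────────────────────────────────────────────────────────
[database]                                                      
secret_key = info                                               
retry_count = /var/log                                          
max_connections = 4                                             
enable_ssl = /var/log                                           
max_retries = info                                              
                                                                
[api]                                                           
max_connections = info                                          
                                                                
                                                                
                                                                
                                                                
                                                                
                                                                
                                                                
                                                                
                                                                


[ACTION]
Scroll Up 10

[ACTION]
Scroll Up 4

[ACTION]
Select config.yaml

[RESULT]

 app.ini │[config.yaml]                                         
────────────────────────────────────────────────────────────────
cache:                                                          
  log_level: 60                                                 
  max_retries: 60                                               
  secret_key: 60                                                
  max_connections: 60                                           
                                                                
logging:                                                        
  debug: 30                                                     
  retry_count: false                                            
  max_retries: 3306                                             
  port: 0.0.0.0                                                 
                                                                
                                                                
                                                                
                                                                
                                                                
                                                                
                                                                


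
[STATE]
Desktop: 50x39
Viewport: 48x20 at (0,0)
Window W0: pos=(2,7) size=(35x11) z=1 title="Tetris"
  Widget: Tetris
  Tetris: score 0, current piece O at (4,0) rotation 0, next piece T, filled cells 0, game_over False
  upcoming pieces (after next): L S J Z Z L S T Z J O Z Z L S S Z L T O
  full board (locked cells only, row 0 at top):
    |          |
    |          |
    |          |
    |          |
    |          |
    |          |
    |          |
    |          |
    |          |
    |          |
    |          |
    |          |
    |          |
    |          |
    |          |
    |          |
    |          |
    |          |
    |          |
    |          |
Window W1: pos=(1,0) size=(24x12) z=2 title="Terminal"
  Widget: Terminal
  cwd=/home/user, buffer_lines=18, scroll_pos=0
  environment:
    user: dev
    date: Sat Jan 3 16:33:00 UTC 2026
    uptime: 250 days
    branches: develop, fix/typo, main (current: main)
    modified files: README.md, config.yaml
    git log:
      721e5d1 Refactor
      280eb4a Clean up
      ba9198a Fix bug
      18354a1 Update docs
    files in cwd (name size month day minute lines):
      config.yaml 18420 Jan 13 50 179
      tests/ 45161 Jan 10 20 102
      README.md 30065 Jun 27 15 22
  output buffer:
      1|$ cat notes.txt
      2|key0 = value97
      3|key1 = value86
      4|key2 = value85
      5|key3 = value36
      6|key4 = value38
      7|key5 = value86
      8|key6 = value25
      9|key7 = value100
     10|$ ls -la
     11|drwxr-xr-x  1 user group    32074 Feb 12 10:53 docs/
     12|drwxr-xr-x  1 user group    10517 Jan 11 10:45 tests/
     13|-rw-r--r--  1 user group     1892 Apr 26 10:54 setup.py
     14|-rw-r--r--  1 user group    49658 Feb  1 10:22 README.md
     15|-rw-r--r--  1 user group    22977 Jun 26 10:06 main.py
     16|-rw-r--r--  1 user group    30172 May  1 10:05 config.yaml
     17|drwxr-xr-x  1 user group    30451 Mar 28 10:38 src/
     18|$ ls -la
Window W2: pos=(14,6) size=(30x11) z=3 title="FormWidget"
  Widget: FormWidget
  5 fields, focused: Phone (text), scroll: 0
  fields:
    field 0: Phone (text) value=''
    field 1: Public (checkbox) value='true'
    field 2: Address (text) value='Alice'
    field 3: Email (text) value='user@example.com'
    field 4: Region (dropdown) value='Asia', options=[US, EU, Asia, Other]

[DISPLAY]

 ┏━━━━━━━━━━━━━━━━━━━━━━┓                       
 ┃ Terminal             ┃                       
 ┠──────────────────────┨                       
 ┃$ cat notes.txt       ┃                       
 ┃key0 = value97        ┃                       
 ┃key1 = value86        ┃                       
 ┃key2 = value┏━━━━━━━━━━━━━━━━━━━━━━━━━━━━┓    
 ┃key3 = value┃ FormWidget                 ┃    
 ┃key4 = value┠────────────────────────────┨    
 ┃key5 = value┃> Phone:      [            ]┃    
 ┃key6 = value┃  Public:     [x]           ┃    
 ┗━━━━━━━━━━━━┃  Address:    [Alice       ]┃    
  ┃          │┃  Email:      [user@example]┃    
  ┃          │┃  Region:     [Asia       ▼]┃    
  ┃          │┃                            ┃    
  ┃          │┃                            ┃    
  ┃          │┗━━━━━━━━━━━━━━━━━━━━━━━━━━━━┛    
  ┗━━━━━━━━━━━━━━━━━━━━━━━━━━━━━━━━━┛           
                                                
                                                


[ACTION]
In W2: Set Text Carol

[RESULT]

 ┏━━━━━━━━━━━━━━━━━━━━━━┓                       
 ┃ Terminal             ┃                       
 ┠──────────────────────┨                       
 ┃$ cat notes.txt       ┃                       
 ┃key0 = value97        ┃                       
 ┃key1 = value86        ┃                       
 ┃key2 = value┏━━━━━━━━━━━━━━━━━━━━━━━━━━━━┓    
 ┃key3 = value┃ FormWidget                 ┃    
 ┃key4 = value┠────────────────────────────┨    
 ┃key5 = value┃> Phone:      [Carol       ]┃    
 ┃key6 = value┃  Public:     [x]           ┃    
 ┗━━━━━━━━━━━━┃  Address:    [Alice       ]┃    
  ┃          │┃  Email:      [user@example]┃    
  ┃          │┃  Region:     [Asia       ▼]┃    
  ┃          │┃                            ┃    
  ┃          │┃                            ┃    
  ┃          │┗━━━━━━━━━━━━━━━━━━━━━━━━━━━━┛    
  ┗━━━━━━━━━━━━━━━━━━━━━━━━━━━━━━━━━┛           
                                                
                                                


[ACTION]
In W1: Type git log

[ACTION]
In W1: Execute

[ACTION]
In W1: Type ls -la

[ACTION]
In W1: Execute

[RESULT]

 ┏━━━━━━━━━━━━━━━━━━━━━━┓                       
 ┃ Terminal             ┃                       
 ┠──────────────────────┨                       
 ┃280eb4a Clean up      ┃                       
 ┃ba9198a Fix bug       ┃                       
 ┃18354a1 Update docs   ┃                       
 ┃$ ls -la    ┏━━━━━━━━━━━━━━━━━━━━━━━━━━━━┓    
 ┃-rw-r--r--  ┃ FormWidget                 ┃    
 ┃drwxr-xr-x  ┠────────────────────────────┨    
 ┃-rw-r--r--  ┃> Phone:      [Carol       ]┃    
 ┃$ █         ┃  Public:     [x]           ┃    
 ┗━━━━━━━━━━━━┃  Address:    [Alice       ]┃    
  ┃          │┃  Email:      [user@example]┃    
  ┃          │┃  Region:     [Asia       ▼]┃    
  ┃          │┃                            ┃    
  ┃          │┃                            ┃    
  ┃          │┗━━━━━━━━━━━━━━━━━━━━━━━━━━━━┛    
  ┗━━━━━━━━━━━━━━━━━━━━━━━━━━━━━━━━━┛           
                                                
                                                


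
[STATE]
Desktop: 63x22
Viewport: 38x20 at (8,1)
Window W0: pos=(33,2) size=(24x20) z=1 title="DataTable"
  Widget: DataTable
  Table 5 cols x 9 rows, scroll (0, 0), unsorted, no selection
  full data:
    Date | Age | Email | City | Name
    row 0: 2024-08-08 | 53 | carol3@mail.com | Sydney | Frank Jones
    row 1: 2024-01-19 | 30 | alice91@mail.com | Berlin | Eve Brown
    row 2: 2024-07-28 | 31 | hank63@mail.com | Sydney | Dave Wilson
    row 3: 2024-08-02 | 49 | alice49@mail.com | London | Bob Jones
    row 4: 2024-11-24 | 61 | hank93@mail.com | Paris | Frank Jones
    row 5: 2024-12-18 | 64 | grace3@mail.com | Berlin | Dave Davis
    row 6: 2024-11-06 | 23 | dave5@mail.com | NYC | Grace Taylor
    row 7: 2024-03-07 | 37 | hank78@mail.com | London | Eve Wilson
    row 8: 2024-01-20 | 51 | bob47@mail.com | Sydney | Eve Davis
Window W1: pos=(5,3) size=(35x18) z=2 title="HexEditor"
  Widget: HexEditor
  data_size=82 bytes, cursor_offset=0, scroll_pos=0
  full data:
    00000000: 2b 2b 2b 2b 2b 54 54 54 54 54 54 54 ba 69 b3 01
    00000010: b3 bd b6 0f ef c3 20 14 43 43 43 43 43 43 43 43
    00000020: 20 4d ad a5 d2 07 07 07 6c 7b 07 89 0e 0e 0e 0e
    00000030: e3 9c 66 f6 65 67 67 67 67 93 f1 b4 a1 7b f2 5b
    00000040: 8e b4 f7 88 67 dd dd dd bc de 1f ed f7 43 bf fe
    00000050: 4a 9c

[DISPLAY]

                                      
                         ┏━━━━━━━━━━━━
━━━━━━━━━━━━━━━━━━━━━━━━━━━━━━━┓able  
exEditor                       ┃──────
───────────────────────────────┨    │A
000000  2B 2b 2b 2b 2b 54 54 54┃────┼─
000010  b3 bd b6 0f ef c3 20 14┃8-08│5
000020  20 4d ad a5 d2 07 07 07┃1-19│3
000030  e3 9c 66 f6 65 67 67 67┃7-28│3
000040  8e b4 f7 88 67 dd dd dd┃8-02│4
000050  4a 9c                  ┃1-24│6
                               ┃2-18│6
                               ┃1-06│2
                               ┃3-07│3
                               ┃1-20│5
                               ┃      
                               ┃      
                               ┃      
                               ┃      
━━━━━━━━━━━━━━━━━━━━━━━━━━━━━━━┛      


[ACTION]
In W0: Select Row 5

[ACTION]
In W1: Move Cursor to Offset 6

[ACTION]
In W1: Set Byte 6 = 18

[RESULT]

                                      
                         ┏━━━━━━━━━━━━
━━━━━━━━━━━━━━━━━━━━━━━━━━━━━━━┓able  
exEditor                       ┃──────
───────────────────────────────┨    │A
000000  2b 2b 2b 2b 2b 54 18 54┃────┼─
000010  b3 bd b6 0f ef c3 20 14┃8-08│5
000020  20 4d ad a5 d2 07 07 07┃1-19│3
000030  e3 9c 66 f6 65 67 67 67┃7-28│3
000040  8e b4 f7 88 67 dd dd dd┃8-02│4
000050  4a 9c                  ┃1-24│6
                               ┃2-18│6
                               ┃1-06│2
                               ┃3-07│3
                               ┃1-20│5
                               ┃      
                               ┃      
                               ┃      
                               ┃      
━━━━━━━━━━━━━━━━━━━━━━━━━━━━━━━┛      


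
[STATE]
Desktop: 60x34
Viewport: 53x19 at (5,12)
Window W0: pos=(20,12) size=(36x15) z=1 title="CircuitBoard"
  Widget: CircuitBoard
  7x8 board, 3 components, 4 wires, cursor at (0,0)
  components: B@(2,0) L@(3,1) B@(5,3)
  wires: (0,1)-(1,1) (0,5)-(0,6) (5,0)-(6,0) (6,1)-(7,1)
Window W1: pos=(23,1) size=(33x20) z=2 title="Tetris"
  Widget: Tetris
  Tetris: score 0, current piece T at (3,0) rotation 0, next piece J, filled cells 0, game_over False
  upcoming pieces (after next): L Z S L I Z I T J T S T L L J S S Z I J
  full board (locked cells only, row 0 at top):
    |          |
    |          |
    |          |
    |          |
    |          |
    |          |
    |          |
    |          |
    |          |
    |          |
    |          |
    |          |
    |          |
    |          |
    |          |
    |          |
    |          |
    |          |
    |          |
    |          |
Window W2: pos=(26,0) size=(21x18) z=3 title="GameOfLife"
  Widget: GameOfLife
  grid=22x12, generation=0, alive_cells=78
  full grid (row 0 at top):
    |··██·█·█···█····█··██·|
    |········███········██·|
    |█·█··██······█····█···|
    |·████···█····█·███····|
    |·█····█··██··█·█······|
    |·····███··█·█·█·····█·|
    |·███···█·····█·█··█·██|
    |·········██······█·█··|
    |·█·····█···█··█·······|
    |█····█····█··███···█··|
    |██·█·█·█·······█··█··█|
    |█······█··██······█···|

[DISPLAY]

               ┏━━┃  ┃█·····█···█··█·····┃        ┃  
               ┃ C┃  ┃····█····█··███···█┃        ┃  
               ┠──┃  ┃█·█·█·█·······█··█·┃        ┃  
               ┃  ┃  ┃······█··██······█·┃        ┃  
               ┃0 ┃  ┃                   ┃        ┃  
               ┃  ┃  ┗━━━━━━━━━━━━━━━━━━━┛        ┃  
               ┃1 ┃          │                    ┃  
               ┃  ┃          │                    ┃  
               ┃2 ┗━━━━━━━━━━━━━━━━━━━━━━━━━━━━━━━┛  
               ┃                                  ┃  
               ┃3       L                         ┃  
               ┃                                  ┃  
               ┃4                                 ┃  
               ┃                                  ┃  
               ┗━━━━━━━━━━━━━━━━━━━━━━━━━━━━━━━━━━┛  
                                                     
                                                     
                                                     
                                                     


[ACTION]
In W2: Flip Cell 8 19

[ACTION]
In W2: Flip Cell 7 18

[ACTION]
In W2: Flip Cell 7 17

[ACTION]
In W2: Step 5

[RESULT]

               ┏━━┃  ┃█·█·█·····███····██┃        ┃  
               ┃ C┃  ┃████········█·█····┃        ┃  
               ┠──┃  ┃·██··········██····┃        ┃  
               ┃  ┃  ┃█·············█····┃        ┃  
               ┃0 ┃  ┃                   ┃        ┃  
               ┃  ┃  ┗━━━━━━━━━━━━━━━━━━━┛        ┃  
               ┃1 ┃          │                    ┃  
               ┃  ┃          │                    ┃  
               ┃2 ┗━━━━━━━━━━━━━━━━━━━━━━━━━━━━━━━┛  
               ┃                                  ┃  
               ┃3       L                         ┃  
               ┃                                  ┃  
               ┃4                                 ┃  
               ┃                                  ┃  
               ┗━━━━━━━━━━━━━━━━━━━━━━━━━━━━━━━━━━┛  
                                                     
                                                     
                                                     
                                                     


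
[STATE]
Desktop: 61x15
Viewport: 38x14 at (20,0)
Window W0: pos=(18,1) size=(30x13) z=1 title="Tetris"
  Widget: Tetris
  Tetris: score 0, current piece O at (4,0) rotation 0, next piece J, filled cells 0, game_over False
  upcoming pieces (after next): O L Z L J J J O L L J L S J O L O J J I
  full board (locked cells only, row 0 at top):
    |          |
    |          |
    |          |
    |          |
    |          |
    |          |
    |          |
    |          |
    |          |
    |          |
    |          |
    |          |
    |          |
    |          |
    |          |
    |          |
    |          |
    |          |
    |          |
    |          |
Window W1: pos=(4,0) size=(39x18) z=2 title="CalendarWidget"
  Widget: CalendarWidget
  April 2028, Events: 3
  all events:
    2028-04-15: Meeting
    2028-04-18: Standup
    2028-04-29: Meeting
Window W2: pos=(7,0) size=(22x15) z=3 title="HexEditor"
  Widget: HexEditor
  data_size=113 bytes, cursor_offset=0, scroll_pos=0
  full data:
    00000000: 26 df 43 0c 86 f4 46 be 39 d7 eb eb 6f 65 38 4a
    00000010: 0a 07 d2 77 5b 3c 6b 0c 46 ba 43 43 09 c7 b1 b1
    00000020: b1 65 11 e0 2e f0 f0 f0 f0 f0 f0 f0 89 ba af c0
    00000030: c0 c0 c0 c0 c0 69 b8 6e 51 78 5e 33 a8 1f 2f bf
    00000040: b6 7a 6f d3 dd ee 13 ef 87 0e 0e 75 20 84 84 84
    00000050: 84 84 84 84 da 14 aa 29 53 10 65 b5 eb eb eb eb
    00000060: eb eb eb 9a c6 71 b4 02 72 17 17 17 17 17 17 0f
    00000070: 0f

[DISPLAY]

━━━━━━━━┓━━━━━━━━━━━━━┓               
        ┃             ┃━━━━┓          
────────┨─────────────┨    ┃          
 df 43 0┃             ┃────┨          
 07 d2 7┃             ┃    ┃          
 65 11 e┃             ┃    ┃          
 c0 c0 c┃             ┃    ┃          
 7a 6f d┃             ┃    ┃          
 84 84 8┃             ┃    ┃          
 eb eb 9┃             ┃    ┃          
        ┃             ┃    ┃          
        ┃             ┃    ┃          
        ┃             ┃    ┃          
        ┃             ┃━━━━┛          


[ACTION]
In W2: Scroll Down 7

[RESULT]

━━━━━━━━┓━━━━━━━━━━━━━┓               
        ┃             ┃━━━━┓          
────────┨─────────────┨    ┃          
        ┃             ┃────┨          
        ┃             ┃    ┃          
        ┃             ┃    ┃          
        ┃             ┃    ┃          
        ┃             ┃    ┃          
        ┃             ┃    ┃          
        ┃             ┃    ┃          
        ┃             ┃    ┃          
        ┃             ┃    ┃          
        ┃             ┃    ┃          
        ┃             ┃━━━━┛          


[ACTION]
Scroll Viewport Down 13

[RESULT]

        ┃             ┃━━━━┓          
────────┨─────────────┨    ┃          
        ┃             ┃────┨          
        ┃             ┃    ┃          
        ┃             ┃    ┃          
        ┃             ┃    ┃          
        ┃             ┃    ┃          
        ┃             ┃    ┃          
        ┃             ┃    ┃          
        ┃             ┃    ┃          
        ┃             ┃    ┃          
        ┃             ┃    ┃          
        ┃             ┃━━━━┛          
━━━━━━━━┛             ┃               


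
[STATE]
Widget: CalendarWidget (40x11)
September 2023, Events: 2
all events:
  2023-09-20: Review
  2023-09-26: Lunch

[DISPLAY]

             September 2023             
Mo Tu We Th Fr Sa Su                    
             1  2  3                    
 4  5  6  7  8  9 10                    
11 12 13 14 15 16 17                    
18 19 20* 21 22 23 24                   
25 26* 27 28 29 30                      
                                        
                                        
                                        
                                        


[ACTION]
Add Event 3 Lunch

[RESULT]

             September 2023             
Mo Tu We Th Fr Sa Su                    
             1  2  3*                   
 4  5  6  7  8  9 10                    
11 12 13 14 15 16 17                    
18 19 20* 21 22 23 24                   
25 26* 27 28 29 30                      
                                        
                                        
                                        
                                        


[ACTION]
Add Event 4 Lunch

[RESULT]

             September 2023             
Mo Tu We Th Fr Sa Su                    
             1  2  3*                   
 4*  5  6  7  8  9 10                   
11 12 13 14 15 16 17                    
18 19 20* 21 22 23 24                   
25 26* 27 28 29 30                      
                                        
                                        
                                        
                                        


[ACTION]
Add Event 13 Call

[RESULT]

             September 2023             
Mo Tu We Th Fr Sa Su                    
             1  2  3*                   
 4*  5  6  7  8  9 10                   
11 12 13* 14 15 16 17                   
18 19 20* 21 22 23 24                   
25 26* 27 28 29 30                      
                                        
                                        
                                        
                                        


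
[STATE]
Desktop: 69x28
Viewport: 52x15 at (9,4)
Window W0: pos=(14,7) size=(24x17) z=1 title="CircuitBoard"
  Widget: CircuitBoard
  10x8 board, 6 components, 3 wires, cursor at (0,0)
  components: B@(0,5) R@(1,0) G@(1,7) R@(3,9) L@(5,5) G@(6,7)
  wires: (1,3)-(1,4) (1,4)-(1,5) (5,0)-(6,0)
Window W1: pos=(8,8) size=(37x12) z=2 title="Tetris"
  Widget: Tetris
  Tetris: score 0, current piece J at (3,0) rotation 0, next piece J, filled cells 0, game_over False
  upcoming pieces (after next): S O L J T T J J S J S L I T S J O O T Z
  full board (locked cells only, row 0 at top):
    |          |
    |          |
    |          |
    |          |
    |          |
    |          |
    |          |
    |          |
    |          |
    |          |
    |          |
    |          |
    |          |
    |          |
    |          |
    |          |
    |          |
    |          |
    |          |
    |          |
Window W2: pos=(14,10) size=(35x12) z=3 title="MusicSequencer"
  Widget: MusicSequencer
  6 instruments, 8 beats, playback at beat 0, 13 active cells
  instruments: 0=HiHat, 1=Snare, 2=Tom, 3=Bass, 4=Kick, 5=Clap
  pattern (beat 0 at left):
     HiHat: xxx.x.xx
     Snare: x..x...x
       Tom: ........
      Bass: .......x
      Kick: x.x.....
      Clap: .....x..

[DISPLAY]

                                                    
                                                    
                                                    
     ┏━━━━━━━━━━━━━━━━━━━━━━┓                       
━━━━━━━━━━━━━━━━━━━━━━━━━━━━━━━━━━━┓                
 Tetris                            ┃                
─────┏━━━━━━━━━━━━━━━━━━━━━━━━━━━━━━━━━┓            
     ┃ MusicSequencer                  ┃            
     ┠─────────────────────────────────┨            
     ┃      ▼1234567                   ┃            
     ┃ HiHat███·█·██                   ┃            
     ┃ Snare█··█···█                   ┃            
     ┃   Tom········                   ┃            
     ┃  Bass·······█                   ┃            
     ┃  Kick█·█·····                   ┃            


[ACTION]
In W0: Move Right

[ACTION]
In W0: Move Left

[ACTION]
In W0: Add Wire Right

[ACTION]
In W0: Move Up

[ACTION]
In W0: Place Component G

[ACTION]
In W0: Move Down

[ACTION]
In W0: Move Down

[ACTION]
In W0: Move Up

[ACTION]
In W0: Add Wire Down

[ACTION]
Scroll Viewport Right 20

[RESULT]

                                                    
                                                    
                                                    
━━━━━━━━━━━━━━━━━━━━┓                               
━━━━━━━━━━━━━━━━━━━━━━━━━━━┓                        
                           ┃                        
━━━━━━━━━━━━━━━━━━━━━━━━━━━━━━━┓                    
usicSequencer                  ┃                    
───────────────────────────────┨                    
    ▼1234567                   ┃                    
iHat███·█·██                   ┃                    
nare█··█···█                   ┃                    
 Tom········                   ┃                    
Bass·······█                   ┃                    
Kick█·█·····                   ┃                    
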